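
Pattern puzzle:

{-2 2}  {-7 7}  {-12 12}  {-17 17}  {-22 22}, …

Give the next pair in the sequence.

For the first part, −5 each step: -2, -7, -12, -17, -22 → -27.
Second part — always the negative of the first part: 2, 7, 12, 17, 22 → 27.
Combining the parts gives {-27 27}.

{-27 27}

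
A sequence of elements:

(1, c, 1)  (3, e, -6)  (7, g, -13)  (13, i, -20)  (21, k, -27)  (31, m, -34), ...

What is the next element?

(43, o, -41)

For the first component, differences are 2, 4, 6, … (increasing by 2 each time): 1, 3, 7, 13, 21, 31 → 43.
Letter: letters move forward 2 places in the alphabet, so c, e, g, i, k, m → o.
For the third component, −7 each step: 1, -6, -13, -20, -27, -34 → -41.
So the next element is (43, o, -41).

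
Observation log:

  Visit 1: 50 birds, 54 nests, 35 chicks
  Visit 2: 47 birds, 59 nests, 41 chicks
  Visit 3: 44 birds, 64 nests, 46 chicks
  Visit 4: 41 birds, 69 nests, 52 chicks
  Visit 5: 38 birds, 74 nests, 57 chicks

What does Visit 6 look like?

Birds: −3 each step; 50, 47, 44, 41, 38 → 35.
Nests — +5 each step: 54, 59, 64, 69, 74 → 79.
Chicks: alternating steps +6, +5, +6, +5, …, so 35, 41, 46, 52, 57 → 63.
Combining the parts gives 35 birds, 79 nests, 63 chicks.

35 birds, 79 nests, 63 chicks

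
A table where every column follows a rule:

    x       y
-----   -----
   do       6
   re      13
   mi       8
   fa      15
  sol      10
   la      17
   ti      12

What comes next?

Column x: runs through the solfège scale do→ti, so do, re, mi, fa, sol, la, ti → do.
Column y: alternating steps +7, −5, +7, −5, …; 6, 13, 8, 15, 10, 17, 12 → 19.
Putting it together: do  19.

do  19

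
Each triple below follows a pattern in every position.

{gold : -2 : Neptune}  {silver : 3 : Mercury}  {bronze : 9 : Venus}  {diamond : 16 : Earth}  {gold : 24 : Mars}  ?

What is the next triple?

{silver : 33 : Jupiter}

Rank — repeats gold → silver → bronze → diamond: gold, silver, bronze, diamond, gold → silver.
Second component: -2, 3, 9, 16, 24 → 33 (differences are 5, 6, 7, … (increasing by 1 each time)).
Planet goes Neptune, Mercury, Venus, Earth, Mars → Jupiter (runs through the planets Mercury→Neptune).
Putting it together: {silver : 33 : Jupiter}.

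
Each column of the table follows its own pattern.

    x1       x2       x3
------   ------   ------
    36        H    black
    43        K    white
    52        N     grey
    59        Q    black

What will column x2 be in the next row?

T

Column x2: letters move forward 3 places in the alphabet; H, K, N, Q → T.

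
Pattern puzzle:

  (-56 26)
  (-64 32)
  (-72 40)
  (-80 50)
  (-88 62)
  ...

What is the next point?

(-96 76)

First entry: −8 each step, so -56, -64, -72, -80, -88 → -96.
Second entry: 26, 32, 40, 50, 62 → 76 (differences are 6, 8, 10, … (increasing by 2 each time)).
Putting it together: (-96 76).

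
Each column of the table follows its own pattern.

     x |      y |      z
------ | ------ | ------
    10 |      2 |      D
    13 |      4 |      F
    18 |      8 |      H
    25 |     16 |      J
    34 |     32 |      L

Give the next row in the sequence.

45  64  N

Column x — differences are 3, 5, 7, … (increasing by 2 each time): 10, 13, 18, 25, 34 → 45.
Column y goes 2, 4, 8, 16, 32 → 64 (×2 each step).
Column z: letters move forward 2 places in the alphabet; D, F, H, J, L → N.
So the next row is 45  64  N.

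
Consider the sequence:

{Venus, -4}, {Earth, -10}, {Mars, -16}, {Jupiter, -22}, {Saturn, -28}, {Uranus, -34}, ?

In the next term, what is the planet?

Neptune

Planet: Venus, Earth, Mars, Jupiter, Saturn, Uranus → Neptune (runs through the planets Mercury→Neptune).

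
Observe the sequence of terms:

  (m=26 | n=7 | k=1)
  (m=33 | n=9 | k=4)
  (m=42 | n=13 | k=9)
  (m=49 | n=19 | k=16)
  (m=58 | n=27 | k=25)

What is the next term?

M: alternating steps +7, +9, +7, +9, …; 26, 33, 42, 49, 58 → 65.
N — differences are 2, 4, 6, … (increasing by 2 each time): 7, 9, 13, 19, 27 → 37.
K goes 1, 4, 9, 16, 25 → 36 (perfect squares: 1², 2², 3², …).
Combining the parts gives (m=65 | n=37 | k=36).

(m=65 | n=37 | k=36)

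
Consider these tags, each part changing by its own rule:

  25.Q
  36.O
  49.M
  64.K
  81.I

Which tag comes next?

First component: 25, 36, 49, 64, 81 → 100 (perfect squares: 5², 6², 7², …).
Letter goes Q, O, M, K, I → G (letters move back 2 places in the alphabet).
Putting it together: 100.G.

100.G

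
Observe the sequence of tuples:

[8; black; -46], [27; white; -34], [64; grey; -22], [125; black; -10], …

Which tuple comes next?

[216; white; 2]

First coordinate: perfect cubes: 2³, 3³, 4³, …; 8, 27, 64, 125 → 216.
Shade: black, white, grey, black → white (repeats black → white → grey).
Third coordinate — +12 each step: -46, -34, -22, -10 → 2.
Combining the parts gives [216; white; 2].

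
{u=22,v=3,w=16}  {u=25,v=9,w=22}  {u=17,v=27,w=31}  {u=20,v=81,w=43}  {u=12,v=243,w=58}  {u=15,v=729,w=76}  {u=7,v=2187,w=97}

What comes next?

{u=10,v=6561,w=121}

U goes 22, 25, 17, 20, 12, 15, 7 → 10 (alternating steps +3, −8, +3, −8, …).
V goes 3, 9, 27, 81, 243, 729, 2187 → 6561 (×3 each step).
For the w, differences are 6, 9, 12, … (increasing by 3 each time): 16, 22, 31, 43, 58, 76, 97 → 121.
Combining the parts gives {u=10,v=6561,w=121}.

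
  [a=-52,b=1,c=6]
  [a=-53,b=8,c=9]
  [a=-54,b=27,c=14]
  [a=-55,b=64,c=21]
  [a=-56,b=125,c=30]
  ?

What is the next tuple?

A — −1 each step: -52, -53, -54, -55, -56 → -57.
B: perfect cubes: 1³, 2³, 3³, …; 1, 8, 27, 64, 125 → 216.
C: 6, 9, 14, 21, 30 → 41 (differences are 3, 5, 7, … (increasing by 2 each time)).
Combining the parts gives [a=-57,b=216,c=41].

[a=-57,b=216,c=41]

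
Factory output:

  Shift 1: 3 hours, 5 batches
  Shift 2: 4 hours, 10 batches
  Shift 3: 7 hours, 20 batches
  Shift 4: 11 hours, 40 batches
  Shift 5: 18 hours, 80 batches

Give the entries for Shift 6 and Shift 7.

Hours: each term is the sum of the two before it; 3, 4, 7, 11, 18 → 29 → 47.
Batches — ×2 each step: 5, 10, 20, 40, 80 → 160 → 320.
So the next two rows are 29 hours, 160 batches and 47 hours, 320 batches.

29 hours, 160 batches; 47 hours, 320 batches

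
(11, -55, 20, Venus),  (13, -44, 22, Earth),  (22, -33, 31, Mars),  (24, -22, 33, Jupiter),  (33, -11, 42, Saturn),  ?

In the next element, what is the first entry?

First entry goes 11, 13, 22, 24, 33 → 35 (alternating steps +2, +9, +2, +9, …).
Second entry: +11 each step, so -55, -44, -33, -22, -11 → 0.
Third entry goes 20, 22, 31, 33, 42 → 44 (alternating steps +2, +9, +2, +9, …).
For the planet, runs through the planets Mercury→Neptune: Venus, Earth, Mars, Jupiter, Saturn → Uranus.

35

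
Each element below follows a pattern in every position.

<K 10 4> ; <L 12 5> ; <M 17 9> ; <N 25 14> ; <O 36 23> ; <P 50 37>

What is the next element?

Letter: letters move forward 1 place in the alphabet; K, L, M, N, O, P → Q.
Second coordinate: differences are 2, 5, 8, … (increasing by 3 each time); 10, 12, 17, 25, 36, 50 → 67.
Third coordinate — each term is the sum of the two before it: 4, 5, 9, 14, 23, 37 → 60.
Putting it together: <Q 67 60>.

<Q 67 60>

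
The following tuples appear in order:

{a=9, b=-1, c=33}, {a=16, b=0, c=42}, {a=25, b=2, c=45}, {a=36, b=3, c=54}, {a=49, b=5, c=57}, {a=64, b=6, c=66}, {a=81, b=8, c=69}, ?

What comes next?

A goes 9, 16, 25, 36, 49, 64, 81 → 100 (perfect squares: 3², 4², 5², …).
B goes -1, 0, 2, 3, 5, 6, 8 → 9 (alternating steps +1, +2, +1, +2, …).
C — alternating steps +9, +3, +9, +3, …: 33, 42, 45, 54, 57, 66, 69 → 78.
Putting it together: {a=100, b=9, c=78}.

{a=100, b=9, c=78}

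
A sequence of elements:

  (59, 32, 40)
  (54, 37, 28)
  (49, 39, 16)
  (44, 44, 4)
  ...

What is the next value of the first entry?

39

First entry: −5 each step, so 59, 54, 49, 44 → 39.
Second entry: 32, 37, 39, 44 → 46 (alternating steps +5, +2, +5, +2, …).
Third entry: −12 each step; 40, 28, 16, 4 → -8.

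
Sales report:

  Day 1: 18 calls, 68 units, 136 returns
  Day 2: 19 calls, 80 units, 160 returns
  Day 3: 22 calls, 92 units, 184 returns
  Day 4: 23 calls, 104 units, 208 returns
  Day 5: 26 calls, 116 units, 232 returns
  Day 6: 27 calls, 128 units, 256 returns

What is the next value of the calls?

30

Calls — alternating steps +1, +3, +1, +3, …: 18, 19, 22, 23, 26, 27 → 30.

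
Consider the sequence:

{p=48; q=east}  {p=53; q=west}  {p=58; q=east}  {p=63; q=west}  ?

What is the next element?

{p=68; q=east}

P — +5 each step: 48, 53, 58, 63 → 68.
Q: alternates east ↔ west; east, west, east, west → east.
So the next element is {p=68; q=east}.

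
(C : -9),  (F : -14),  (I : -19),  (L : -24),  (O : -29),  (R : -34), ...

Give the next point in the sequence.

(U : -39)

Letter: C, F, I, L, O, R → U (letters move forward 3 places in the alphabet).
Second value: −5 each step, so -9, -14, -19, -24, -29, -34 → -39.
Combining the parts gives (U : -39).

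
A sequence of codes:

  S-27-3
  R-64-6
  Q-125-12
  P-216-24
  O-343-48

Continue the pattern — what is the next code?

Letter: letters move back 1 place in the alphabet; S, R, Q, P, O → N.
Second component goes 27, 64, 125, 216, 343 → 512 (perfect cubes: 3³, 4³, 5³, …).
Third component — ×2 each step: 3, 6, 12, 24, 48 → 96.
So the next code is N-512-96.

N-512-96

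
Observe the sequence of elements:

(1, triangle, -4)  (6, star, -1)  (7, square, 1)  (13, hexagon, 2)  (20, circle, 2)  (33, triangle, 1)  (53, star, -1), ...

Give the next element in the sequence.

First part: 1, 6, 7, 13, 20, 33, 53 → 86 (each term is the sum of the two before it).
For the shape, repeats triangle → star → square → hexagon → circle: triangle, star, square, hexagon, circle, triangle, star → square.
For the third part, differences are 3, 2, 1, … (decreasing by 1 each time): -4, -1, 1, 2, 2, 1, -1 → -4.
So the next element is (86, square, -4).

(86, square, -4)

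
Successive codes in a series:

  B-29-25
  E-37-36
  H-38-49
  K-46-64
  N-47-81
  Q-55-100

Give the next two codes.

For the letter, letters move forward 3 places in the alphabet: B, E, H, K, N, Q → T → W.
Second component: 29, 37, 38, 46, 47, 55 → 56 → 64 (alternating steps +8, +1, +8, +1, …).
Third component: perfect squares: 5², 6², 7², …; 25, 36, 49, 64, 81, 100 → 121 → 144.
Putting the parts together: T-56-121 and then W-64-144.

T-56-121 then W-64-144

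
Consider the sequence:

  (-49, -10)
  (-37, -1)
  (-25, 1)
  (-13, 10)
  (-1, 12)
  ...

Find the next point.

First component — +12 each step: -49, -37, -25, -13, -1 → 11.
Second component: alternating steps +9, +2, +9, +2, …, so -10, -1, 1, 10, 12 → 21.
So the next point is (11, 21).

(11, 21)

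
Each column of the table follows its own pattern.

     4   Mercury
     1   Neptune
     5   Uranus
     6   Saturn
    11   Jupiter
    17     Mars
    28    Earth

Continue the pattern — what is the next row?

45  Venus

First component: 4, 1, 5, 6, 11, 17, 28 → 45 (each term is the sum of the two before it).
Planet: runs backward through the planets Mercury→Neptune; Mercury, Neptune, Uranus, Saturn, Jupiter, Mars, Earth → Venus.
So the next row is 45  Venus.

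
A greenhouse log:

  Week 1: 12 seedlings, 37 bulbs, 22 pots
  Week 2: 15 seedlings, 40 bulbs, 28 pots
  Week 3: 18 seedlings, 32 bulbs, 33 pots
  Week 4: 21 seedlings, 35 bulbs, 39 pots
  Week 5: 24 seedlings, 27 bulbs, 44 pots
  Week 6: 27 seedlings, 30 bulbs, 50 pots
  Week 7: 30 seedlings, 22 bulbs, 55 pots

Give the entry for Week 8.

33 seedlings, 25 bulbs, 61 pots

Seedlings: 12, 15, 18, 21, 24, 27, 30 → 33 (+3 each step).
For the bulbs, alternating steps +3, −8, +3, −8, …: 37, 40, 32, 35, 27, 30, 22 → 25.
For the pots, alternating steps +6, +5, +6, +5, …: 22, 28, 33, 39, 44, 50, 55 → 61.
So the next record is 33 seedlings, 25 bulbs, 61 pots.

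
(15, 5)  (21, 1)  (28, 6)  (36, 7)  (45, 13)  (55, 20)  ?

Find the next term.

(66, 33)

First coordinate: differences are 6, 7, 8, … (increasing by 1 each time); 15, 21, 28, 36, 45, 55 → 66.
Second coordinate — each term is the sum of the two before it: 5, 1, 6, 7, 13, 20 → 33.
Combining the parts gives (66, 33).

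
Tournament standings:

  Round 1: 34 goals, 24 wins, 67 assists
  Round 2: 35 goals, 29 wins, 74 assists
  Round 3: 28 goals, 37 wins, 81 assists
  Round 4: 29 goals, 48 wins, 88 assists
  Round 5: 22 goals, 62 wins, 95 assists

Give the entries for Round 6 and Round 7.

Goals: alternating steps +1, −7, +1, −7, …; 34, 35, 28, 29, 22 → 23 → 16.
Wins goes 24, 29, 37, 48, 62 → 79 → 99 (differences are 5, 8, 11, … (increasing by 3 each time)).
Assists: +7 each step; 67, 74, 81, 88, 95 → 102 → 109.
Putting the parts together: 23 goals, 79 wins, 102 assists and then 16 goals, 99 wins, 109 assists.

23 goals, 79 wins, 102 assists; 16 goals, 99 wins, 109 assists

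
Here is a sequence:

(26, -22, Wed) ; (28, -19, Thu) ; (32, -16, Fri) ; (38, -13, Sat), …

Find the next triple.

First entry: differences are 2, 4, 6, … (increasing by 2 each time); 26, 28, 32, 38 → 46.
Second entry — +3 each step: -22, -19, -16, -13 → -10.
Day goes Wed, Thu, Fri, Sat → Sun (runs through the weekdays Mon→Sun).
Putting it together: (46, -10, Sun).

(46, -10, Sun)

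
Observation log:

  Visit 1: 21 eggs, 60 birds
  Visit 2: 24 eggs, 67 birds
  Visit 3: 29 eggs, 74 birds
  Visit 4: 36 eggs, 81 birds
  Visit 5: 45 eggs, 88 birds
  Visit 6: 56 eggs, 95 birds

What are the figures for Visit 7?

69 eggs, 102 birds

Eggs: differences are 3, 5, 7, … (increasing by 2 each time), so 21, 24, 29, 36, 45, 56 → 69.
Birds: 60, 67, 74, 81, 88, 95 → 102 (+7 each step).
Combining the parts gives 69 eggs, 102 birds.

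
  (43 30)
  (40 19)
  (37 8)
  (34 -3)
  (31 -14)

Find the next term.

(28 -25)

First value — −3 each step: 43, 40, 37, 34, 31 → 28.
Second value — −11 each step: 30, 19, 8, -3, -14 → -25.
Combining the parts gives (28 -25).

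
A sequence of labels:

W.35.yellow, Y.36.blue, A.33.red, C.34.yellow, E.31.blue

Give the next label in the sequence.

Letter: letters move forward 2 places in the alphabet, wrapping Z→A, so W, Y, A, C, E → G.
Second component — alternating steps +1, −3, +1, −3, …: 35, 36, 33, 34, 31 → 32.
Colour: repeats yellow → blue → red, so yellow, blue, red, yellow, blue → red.
So the next label is G.32.red.

G.32.red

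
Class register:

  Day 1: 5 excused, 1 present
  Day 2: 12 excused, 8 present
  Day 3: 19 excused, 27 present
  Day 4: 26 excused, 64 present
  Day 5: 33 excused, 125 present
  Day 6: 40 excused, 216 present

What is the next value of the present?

Present: 1, 8, 27, 64, 125, 216 → 343 (perfect cubes: 1³, 2³, 3³, …).

343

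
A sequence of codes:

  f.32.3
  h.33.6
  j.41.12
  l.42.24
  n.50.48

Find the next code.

Letter goes f, h, j, l, n → p (letters move forward 2 places in the alphabet).
Second component: alternating steps +1, +8, +1, +8, …, so 32, 33, 41, 42, 50 → 51.
For the third component, ×2 each step: 3, 6, 12, 24, 48 → 96.
Combining the parts gives p.51.96.

p.51.96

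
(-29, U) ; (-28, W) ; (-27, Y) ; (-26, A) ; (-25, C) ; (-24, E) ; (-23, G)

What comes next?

(-22, I)

First component — +1 each step: -29, -28, -27, -26, -25, -24, -23 → -22.
Letter goes U, W, Y, A, C, E, G → I (letters move forward 2 places in the alphabet, wrapping Z→A).
Putting it together: (-22, I).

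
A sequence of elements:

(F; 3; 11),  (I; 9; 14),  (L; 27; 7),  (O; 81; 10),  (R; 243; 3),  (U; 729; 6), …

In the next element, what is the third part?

-1

For the third part, alternating steps +3, −7, +3, −7, …: 11, 14, 7, 10, 3, 6 → -1.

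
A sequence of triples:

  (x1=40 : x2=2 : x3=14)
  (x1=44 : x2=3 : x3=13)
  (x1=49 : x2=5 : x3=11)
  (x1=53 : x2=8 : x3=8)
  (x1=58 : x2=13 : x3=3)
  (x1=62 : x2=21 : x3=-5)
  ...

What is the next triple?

(x1=67 : x2=34 : x3=-18)

For the x1, alternating steps +4, +5, +4, +5, …: 40, 44, 49, 53, 58, 62 → 67.
X2: each term is the sum of the two before it; 2, 3, 5, 8, 13, 21 → 34.
For the x3, together with the x2 always sums to 16: 14, 13, 11, 8, 3, -5 → -18.
So the next triple is (x1=67 : x2=34 : x3=-18).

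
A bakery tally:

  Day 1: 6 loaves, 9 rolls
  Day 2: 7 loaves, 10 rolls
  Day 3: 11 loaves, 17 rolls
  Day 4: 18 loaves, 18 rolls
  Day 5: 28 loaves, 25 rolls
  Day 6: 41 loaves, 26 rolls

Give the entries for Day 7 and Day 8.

57 loaves, 33 rolls; 76 loaves, 34 rolls

For the loaves, differences are 1, 4, 7, … (increasing by 3 each time): 6, 7, 11, 18, 28, 41 → 57 → 76.
For the rolls, alternating steps +1, +7, +1, +7, …: 9, 10, 17, 18, 25, 26 → 33 → 34.
Putting the parts together: 57 loaves, 33 rolls and then 76 loaves, 34 rolls.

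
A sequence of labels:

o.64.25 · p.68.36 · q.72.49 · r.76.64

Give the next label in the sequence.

Letter — letters move forward 1 place in the alphabet: o, p, q, r → s.
Second component: +4 each step; 64, 68, 72, 76 → 80.
Third component goes 25, 36, 49, 64 → 81 (perfect squares: 5², 6², 7², …).
Combining the parts gives s.80.81.

s.80.81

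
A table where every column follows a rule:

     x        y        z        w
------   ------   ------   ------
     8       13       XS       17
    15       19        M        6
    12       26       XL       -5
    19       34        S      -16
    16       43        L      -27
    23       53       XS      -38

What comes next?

20  64  M  -49

Column x: alternating steps +7, −3, +7, −3, …; 8, 15, 12, 19, 16, 23 → 20.
Column y: 13, 19, 26, 34, 43, 53 → 64 (differences are 6, 7, 8, … (increasing by 1 each time)).
Column z: repeats XS → M → XL → S → L, so XS, M, XL, S, L, XS → M.
Column w goes 17, 6, -5, -16, -27, -38 → -49 (−11 each step).
Putting it together: 20  64  M  -49.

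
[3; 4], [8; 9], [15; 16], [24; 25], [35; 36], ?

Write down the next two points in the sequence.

First part — differences are 5, 7, 9, … (increasing by 2 each time): 3, 8, 15, 24, 35 → 48 → 63.
Second part: perfect squares: 2², 3², 4², …; 4, 9, 16, 25, 36 → 49 → 64.
So the next two points are [48; 49] and [63; 64].

[48; 49], [63; 64]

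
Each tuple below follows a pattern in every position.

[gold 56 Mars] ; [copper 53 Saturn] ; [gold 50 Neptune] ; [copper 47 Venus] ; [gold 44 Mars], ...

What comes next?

[copper 41 Saturn]

Metal: gold, copper, gold, copper, gold → copper (alternates gold ↔ copper).
For the second value, −3 each step: 56, 53, 50, 47, 44 → 41.
Planet: repeats Mars → Saturn → Neptune → Venus, so Mars, Saturn, Neptune, Venus, Mars → Saturn.
So the next tuple is [copper 41 Saturn].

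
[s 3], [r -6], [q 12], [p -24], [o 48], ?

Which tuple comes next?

Letter: letters move back 1 place in the alphabet, so s, r, q, p, o → n.
Second value goes 3, -6, 12, -24, 48 → -96 (×(-2) each step).
Putting it together: [n -96].

[n -96]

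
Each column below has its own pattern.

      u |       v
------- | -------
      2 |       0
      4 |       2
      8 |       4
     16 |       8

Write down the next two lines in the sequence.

Column u goes 2, 4, 8, 16 → 32 → 64 (×2 each step).
Column v goes 0, 2, 4, 8 → 16 → 32 (always the previous value of the column u).
So the next two lines are 32  16 and 64  32.

32  16; 64  32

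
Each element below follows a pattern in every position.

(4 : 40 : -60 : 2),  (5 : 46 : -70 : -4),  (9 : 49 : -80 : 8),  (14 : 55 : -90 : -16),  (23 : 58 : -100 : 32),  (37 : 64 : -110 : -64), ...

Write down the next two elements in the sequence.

First part — each term is the sum of the two before it: 4, 5, 9, 14, 23, 37 → 60 → 97.
Second part goes 40, 46, 49, 55, 58, 64 → 67 → 73 (alternating steps +6, +3, +6, +3, …).
Third part: -60, -70, -80, -90, -100, -110 → -120 → -130 (−10 each step).
Fourth part: ×(-2) each step, so 2, -4, 8, -16, 32, -64 → 128 → -256.
So the next two elements are (60 : 67 : -120 : 128) and (97 : 73 : -130 : -256).

(60 : 67 : -120 : 128), (97 : 73 : -130 : -256)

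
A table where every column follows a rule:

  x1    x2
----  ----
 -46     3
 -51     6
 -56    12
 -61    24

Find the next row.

-66  48

For the column x1, −5 each step: -46, -51, -56, -61 → -66.
For the column x2, ×2 each step: 3, 6, 12, 24 → 48.
Combining the parts gives -66  48.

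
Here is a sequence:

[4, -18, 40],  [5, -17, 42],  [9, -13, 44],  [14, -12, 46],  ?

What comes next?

[23, -8, 48]

First entry: each term is the sum of the two before it; 4, 5, 9, 14 → 23.
Second entry: alternating steps +1, +4, +1, +4, …, so -18, -17, -13, -12 → -8.
Third entry: 40, 42, 44, 46 → 48 (+2 each step).
Putting it together: [23, -8, 48].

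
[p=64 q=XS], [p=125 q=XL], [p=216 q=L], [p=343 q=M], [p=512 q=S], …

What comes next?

P goes 64, 125, 216, 343, 512 → 729 (perfect cubes: 4³, 5³, 6³, …).
Q — runs backward through clothing sizes XS→XL: XS, XL, L, M, S → XS.
So the next tuple is [p=729 q=XS].

[p=729 q=XS]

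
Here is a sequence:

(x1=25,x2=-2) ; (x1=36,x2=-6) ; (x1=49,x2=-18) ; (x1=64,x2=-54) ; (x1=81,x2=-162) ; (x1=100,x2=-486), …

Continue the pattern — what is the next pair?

X1: perfect squares: 5², 6², 7², …, so 25, 36, 49, 64, 81, 100 → 121.
X2: -2, -6, -18, -54, -162, -486 → -1458 (×3 each step).
So the next pair is (x1=121,x2=-1458).

(x1=121,x2=-1458)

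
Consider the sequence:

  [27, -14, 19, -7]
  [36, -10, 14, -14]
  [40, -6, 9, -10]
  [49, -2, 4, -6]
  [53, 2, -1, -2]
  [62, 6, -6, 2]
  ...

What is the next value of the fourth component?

6

Second component: +4 each step, so -14, -10, -6, -2, 2, 6 → 10.
Fourth component: always the previous value of the second component, so -7, -14, -10, -6, -2, 2 → 6.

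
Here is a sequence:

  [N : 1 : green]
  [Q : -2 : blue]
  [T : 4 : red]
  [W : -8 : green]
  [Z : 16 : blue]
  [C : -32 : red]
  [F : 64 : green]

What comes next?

Letter: letters move forward 3 places in the alphabet, wrapping Z→A; N, Q, T, W, Z, C, F → I.
Second entry: 1, -2, 4, -8, 16, -32, 64 → -128 (×(-2) each step).
Colour: repeats green → blue → red; green, blue, red, green, blue, red, green → blue.
Combining the parts gives [I : -128 : blue].

[I : -128 : blue]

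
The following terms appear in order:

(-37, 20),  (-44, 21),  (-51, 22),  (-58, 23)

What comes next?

For the first entry, −7 each step: -37, -44, -51, -58 → -65.
Second entry: +1 each step; 20, 21, 22, 23 → 24.
Putting it together: (-65, 24).

(-65, 24)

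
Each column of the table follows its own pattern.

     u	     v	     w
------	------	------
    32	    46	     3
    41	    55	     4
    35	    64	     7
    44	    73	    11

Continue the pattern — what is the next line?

Column u goes 32, 41, 35, 44 → 38 (alternating steps +9, −6, +9, −6, …).
Column v goes 46, 55, 64, 73 → 82 (+9 each step).
Column w: 3, 4, 7, 11 → 18 (each term is the sum of the two before it).
Combining the parts gives 38  82  18.

38  82  18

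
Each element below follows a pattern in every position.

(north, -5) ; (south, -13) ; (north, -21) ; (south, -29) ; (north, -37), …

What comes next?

Direction: alternates north ↔ south; north, south, north, south, north → south.
Second value — −8 each step: -5, -13, -21, -29, -37 → -45.
Combining the parts gives (south, -45).

(south, -45)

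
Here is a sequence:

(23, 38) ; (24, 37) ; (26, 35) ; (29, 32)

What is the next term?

First slot: differences are 1, 2, 3, … (increasing by 1 each time); 23, 24, 26, 29 → 33.
Second slot goes 38, 37, 35, 32 → 28 (together with the first slot always sums to 61).
Combining the parts gives (33, 28).

(33, 28)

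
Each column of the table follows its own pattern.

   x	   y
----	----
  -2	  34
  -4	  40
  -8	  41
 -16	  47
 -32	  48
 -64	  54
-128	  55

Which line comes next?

Column x: ×2 each step, so -2, -4, -8, -16, -32, -64, -128 → -256.
Column y: alternating steps +6, +1, +6, +1, …, so 34, 40, 41, 47, 48, 54, 55 → 61.
Combining the parts gives -256  61.

-256  61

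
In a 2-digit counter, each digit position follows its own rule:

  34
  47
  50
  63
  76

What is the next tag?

First digit — +1 each step, mod 10: 3, 4, 5, 6, 7 → 8.
Second digit: +3 each step, mod 10, so 4, 7, 0, 3, 6 → 9.
So the next tag is 89.

89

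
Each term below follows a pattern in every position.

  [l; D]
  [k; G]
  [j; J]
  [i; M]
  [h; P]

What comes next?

For the first letter, letters move back 1 place in the alphabet: l, k, j, i, h → g.
Second letter: D, G, J, M, P → S (letters move forward 3 places in the alphabet).
Combining the parts gives [g; S].

[g; S]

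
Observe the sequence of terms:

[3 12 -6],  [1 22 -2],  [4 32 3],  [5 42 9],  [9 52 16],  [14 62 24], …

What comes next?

[23 72 33]

First part: each term is the sum of the two before it; 3, 1, 4, 5, 9, 14 → 23.
Second part: +10 each step; 12, 22, 32, 42, 52, 62 → 72.
Third part goes -6, -2, 3, 9, 16, 24 → 33 (differences are 4, 5, 6, … (increasing by 1 each time)).
Putting it together: [23 72 33].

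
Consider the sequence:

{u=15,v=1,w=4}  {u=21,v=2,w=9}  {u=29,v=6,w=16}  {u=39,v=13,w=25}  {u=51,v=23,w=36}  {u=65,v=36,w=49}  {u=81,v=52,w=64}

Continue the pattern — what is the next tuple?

U: 15, 21, 29, 39, 51, 65, 81 → 99 (differences are 6, 8, 10, … (increasing by 2 each time)).
V — differences are 1, 4, 7, … (increasing by 3 each time): 1, 2, 6, 13, 23, 36, 52 → 71.
W — perfect squares: 2², 3², 4², …: 4, 9, 16, 25, 36, 49, 64 → 81.
So the next tuple is {u=99,v=71,w=81}.

{u=99,v=71,w=81}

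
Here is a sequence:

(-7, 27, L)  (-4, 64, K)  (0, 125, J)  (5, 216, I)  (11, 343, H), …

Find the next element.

First part — differences are 3, 4, 5, … (increasing by 1 each time): -7, -4, 0, 5, 11 → 18.
Second part: perfect cubes: 3³, 4³, 5³, …, so 27, 64, 125, 216, 343 → 512.
Letter — letters move back 1 place in the alphabet: L, K, J, I, H → G.
Combining the parts gives (18, 512, G).

(18, 512, G)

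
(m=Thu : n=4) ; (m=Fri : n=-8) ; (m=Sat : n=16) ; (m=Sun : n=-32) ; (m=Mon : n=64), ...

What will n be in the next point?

-128

N: ×(-2) each step, so 4, -8, 16, -32, 64 → -128.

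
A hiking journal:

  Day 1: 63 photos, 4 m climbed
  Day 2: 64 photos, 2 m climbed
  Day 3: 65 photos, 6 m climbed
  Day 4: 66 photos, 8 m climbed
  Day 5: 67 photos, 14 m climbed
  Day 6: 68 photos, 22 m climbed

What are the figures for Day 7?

69 photos, 36 m climbed

Photos: 63, 64, 65, 66, 67, 68 → 69 (+1 each step).
M climbed — each term is the sum of the two before it: 4, 2, 6, 8, 14, 22 → 36.
Putting it together: 69 photos, 36 m climbed.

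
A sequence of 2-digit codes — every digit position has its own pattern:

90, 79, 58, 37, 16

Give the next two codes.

95 then 74

First digit: −2 each step, mod 10; 9, 7, 5, 3, 1 → 9 → 7.
Second digit goes 0, 9, 8, 7, 6 → 5 → 4 (−1 each step, mod 10).
So the next two codes are 95 and 74.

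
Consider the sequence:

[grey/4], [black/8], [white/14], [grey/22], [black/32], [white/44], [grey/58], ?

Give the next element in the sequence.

Shade: grey, black, white, grey, black, white, grey → black (repeats grey → black → white).
For the second part, differences are 4, 6, 8, … (increasing by 2 each time): 4, 8, 14, 22, 32, 44, 58 → 74.
So the next element is [black/74].

[black/74]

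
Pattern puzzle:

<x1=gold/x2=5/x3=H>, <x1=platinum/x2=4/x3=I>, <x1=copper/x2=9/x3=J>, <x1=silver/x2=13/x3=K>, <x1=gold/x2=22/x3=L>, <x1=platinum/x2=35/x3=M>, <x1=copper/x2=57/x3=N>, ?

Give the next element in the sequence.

<x1=silver/x2=92/x3=O>

X1: repeats gold → platinum → copper → silver; gold, platinum, copper, silver, gold, platinum, copper → silver.
X2: 5, 4, 9, 13, 22, 35, 57 → 92 (each term is the sum of the two before it).
X3: letters move forward 1 place in the alphabet; H, I, J, K, L, M, N → O.
So the next element is <x1=silver/x2=92/x3=O>.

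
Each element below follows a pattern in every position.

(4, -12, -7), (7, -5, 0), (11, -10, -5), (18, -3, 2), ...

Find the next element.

First entry goes 4, 7, 11, 18 → 29 (each term is the sum of the two before it).
Second entry goes -12, -5, -10, -3 → -8 (alternating steps +7, −5, +7, −5, …).
Third entry goes -7, 0, -5, 2 → -3 (always 5 more than the second entry).
Combining the parts gives (29, -8, -3).

(29, -8, -3)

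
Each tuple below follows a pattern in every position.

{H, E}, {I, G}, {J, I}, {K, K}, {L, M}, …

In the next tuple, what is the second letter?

O

Second letter: E, G, I, K, M → O (letters move forward 2 places in the alphabet).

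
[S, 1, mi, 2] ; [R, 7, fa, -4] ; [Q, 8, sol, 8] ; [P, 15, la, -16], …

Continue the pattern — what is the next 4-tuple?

[O, 23, ti, 32]

Letter: letters move back 1 place in the alphabet; S, R, Q, P → O.
Second part: 1, 7, 8, 15 → 23 (each term is the sum of the two before it).
Note goes mi, fa, sol, la → ti (runs through the solfège scale do→ti).
Fourth part — ×(-2) each step: 2, -4, 8, -16 → 32.
Combining the parts gives [O, 23, ti, 32].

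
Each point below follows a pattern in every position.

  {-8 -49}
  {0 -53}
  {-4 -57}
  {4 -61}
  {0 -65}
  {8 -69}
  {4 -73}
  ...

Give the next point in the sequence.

{12 -77}

First slot: alternating steps +8, −4, +8, −4, …, so -8, 0, -4, 4, 0, 8, 4 → 12.
Second slot: −4 each step; -49, -53, -57, -61, -65, -69, -73 → -77.
Putting it together: {12 -77}.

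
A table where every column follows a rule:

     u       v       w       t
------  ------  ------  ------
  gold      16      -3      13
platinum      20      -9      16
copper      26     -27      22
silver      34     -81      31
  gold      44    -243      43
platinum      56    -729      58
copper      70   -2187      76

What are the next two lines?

silver  86  -6561  97; gold  104  -19683  121

Column u goes gold, platinum, copper, silver, gold, platinum, copper → silver → gold (repeats gold → platinum → copper → silver).
Column v — differences are 4, 6, 8, … (increasing by 2 each time): 16, 20, 26, 34, 44, 56, 70 → 86 → 104.
For the column w, ×3 each step: -3, -9, -27, -81, -243, -729, -2187 → -6561 → -19683.
Column t — differences are 3, 6, 9, … (increasing by 3 each time): 13, 16, 22, 31, 43, 58, 76 → 97 → 121.
So the next two lines are silver  86  -6561  97 and gold  104  -19683  121.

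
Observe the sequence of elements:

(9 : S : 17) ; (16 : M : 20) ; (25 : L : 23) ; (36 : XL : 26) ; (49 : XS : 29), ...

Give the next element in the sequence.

First entry: perfect squares: 3², 4², 5², …; 9, 16, 25, 36, 49 → 64.
Size: S, M, L, XL, XS → S (runs through clothing sizes XS→XL).
Third entry: +3 each step, so 17, 20, 23, 26, 29 → 32.
Putting it together: (64 : S : 32).

(64 : S : 32)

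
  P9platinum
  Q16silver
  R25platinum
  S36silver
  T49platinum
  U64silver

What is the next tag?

For the letter, letters move forward 1 place in the alphabet: P, Q, R, S, T, U → V.
Second component: perfect squares: 3², 4², 5², …; 9, 16, 25, 36, 49, 64 → 81.
Metal: platinum, silver, platinum, silver, platinum, silver → platinum (alternates platinum ↔ silver).
So the next tag is V81platinum.

V81platinum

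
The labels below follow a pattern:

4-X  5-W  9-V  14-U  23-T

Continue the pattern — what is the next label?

37-S

First component: 4, 5, 9, 14, 23 → 37 (each term is the sum of the two before it).
Letter goes X, W, V, U, T → S (letters move back 1 place in the alphabet).
Putting it together: 37-S.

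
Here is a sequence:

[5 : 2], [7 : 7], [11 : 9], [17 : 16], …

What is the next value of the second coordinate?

25

Second coordinate — each term is the sum of the two before it: 2, 7, 9, 16 → 25.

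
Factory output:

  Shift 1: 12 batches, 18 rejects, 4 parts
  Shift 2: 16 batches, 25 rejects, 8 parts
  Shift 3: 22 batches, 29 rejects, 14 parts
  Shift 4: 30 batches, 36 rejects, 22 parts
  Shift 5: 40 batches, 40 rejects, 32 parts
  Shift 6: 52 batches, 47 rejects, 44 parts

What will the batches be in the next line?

For the batches, differences are 4, 6, 8, … (increasing by 2 each time): 12, 16, 22, 30, 40, 52 → 66.
Rejects goes 18, 25, 29, 36, 40, 47 → 51 (alternating steps +7, +4, +7, +4, …).
For the parts, always 8 less than the batches: 4, 8, 14, 22, 32, 44 → 58.

66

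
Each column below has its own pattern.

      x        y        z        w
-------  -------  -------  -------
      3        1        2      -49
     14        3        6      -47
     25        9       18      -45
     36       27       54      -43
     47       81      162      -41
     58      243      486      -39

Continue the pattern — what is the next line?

69  729  1458  -37

Column x: +11 each step; 3, 14, 25, 36, 47, 58 → 69.
Column y: ×3 each step; 1, 3, 9, 27, 81, 243 → 729.
For the column z, ×3 each step: 2, 6, 18, 54, 162, 486 → 1458.
For the column w, +2 each step: -49, -47, -45, -43, -41, -39 → -37.
So the next line is 69  729  1458  -37.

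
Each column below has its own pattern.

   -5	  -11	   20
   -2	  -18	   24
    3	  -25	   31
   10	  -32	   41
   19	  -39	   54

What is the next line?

30  -46  70

First component goes -5, -2, 3, 10, 19 → 30 (differences are 3, 5, 7, … (increasing by 2 each time)).
Second component: −7 each step, so -11, -18, -25, -32, -39 → -46.
Third component: differences are 4, 7, 10, … (increasing by 3 each time), so 20, 24, 31, 41, 54 → 70.
So the next line is 30  -46  70.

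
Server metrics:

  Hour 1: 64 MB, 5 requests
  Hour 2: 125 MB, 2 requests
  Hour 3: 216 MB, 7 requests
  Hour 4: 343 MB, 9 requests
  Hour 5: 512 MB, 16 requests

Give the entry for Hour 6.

MB: 64, 125, 216, 343, 512 → 729 (perfect cubes: 4³, 5³, 6³, …).
For the requests, each term is the sum of the two before it: 5, 2, 7, 9, 16 → 25.
So the next record is 729 MB, 25 requests.

729 MB, 25 requests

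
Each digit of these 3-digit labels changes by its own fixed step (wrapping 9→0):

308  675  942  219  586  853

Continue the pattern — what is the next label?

120

First digit: +3 each step, mod 10, so 3, 6, 9, 2, 5, 8 → 1.
Second digit: −3 each step, mod 10; 0, 7, 4, 1, 8, 5 → 2.
Third digit: 8, 5, 2, 9, 6, 3 → 0 (−3 each step, mod 10).
Putting it together: 120.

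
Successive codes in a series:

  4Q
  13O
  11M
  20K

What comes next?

18I

First component: 4, 13, 11, 20 → 18 (alternating steps +9, −2, +9, −2, …).
Letter: letters move back 2 places in the alphabet, so Q, O, M, K → I.
Combining the parts gives 18I.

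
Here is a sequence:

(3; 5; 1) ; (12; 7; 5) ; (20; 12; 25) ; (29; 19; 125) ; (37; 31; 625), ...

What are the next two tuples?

First entry: alternating steps +9, +8, +9, +8, …; 3, 12, 20, 29, 37 → 46 → 54.
Second entry: 5, 7, 12, 19, 31 → 50 → 81 (each term is the sum of the two before it).
Third entry: ×5 each step; 1, 5, 25, 125, 625 → 3125 → 15625.
Putting the parts together: (46; 50; 3125) and then (54; 81; 15625).

(46; 50; 3125), (54; 81; 15625)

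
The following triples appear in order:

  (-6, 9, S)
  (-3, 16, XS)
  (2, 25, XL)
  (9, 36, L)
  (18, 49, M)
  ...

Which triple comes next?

First value: differences are 3, 5, 7, … (increasing by 2 each time); -6, -3, 2, 9, 18 → 29.
Second value goes 9, 16, 25, 36, 49 → 64 (perfect squares: 3², 4², 5², …).
Size goes S, XS, XL, L, M → S (runs backward through clothing sizes XS→XL).
Combining the parts gives (29, 64, S).

(29, 64, S)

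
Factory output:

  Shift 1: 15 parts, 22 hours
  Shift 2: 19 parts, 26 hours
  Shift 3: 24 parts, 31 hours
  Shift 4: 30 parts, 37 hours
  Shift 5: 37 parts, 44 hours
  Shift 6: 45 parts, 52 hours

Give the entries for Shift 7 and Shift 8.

54 parts, 61 hours; 64 parts, 71 hours

Parts goes 15, 19, 24, 30, 37, 45 → 54 → 64 (differences are 4, 5, 6, … (increasing by 1 each time)).
Hours — differences are 4, 5, 6, … (increasing by 1 each time): 22, 26, 31, 37, 44, 52 → 61 → 71.
Putting the parts together: 54 parts, 61 hours and then 64 parts, 71 hours.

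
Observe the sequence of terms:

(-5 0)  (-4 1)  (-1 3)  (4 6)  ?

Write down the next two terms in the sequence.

First entry goes -5, -4, -1, 4 → 11 → 20 (differences are 1, 3, 5, … (increasing by 2 each time)).
Second entry — differences are 1, 2, 3, … (increasing by 1 each time): 0, 1, 3, 6 → 10 → 15.
So the next two terms are (11 10) and (20 15).

(11 10), (20 15)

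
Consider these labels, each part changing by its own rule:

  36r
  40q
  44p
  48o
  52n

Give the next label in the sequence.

For the first component, +4 each step: 36, 40, 44, 48, 52 → 56.
Letter — letters move back 1 place in the alphabet: r, q, p, o, n → m.
So the next label is 56m.

56m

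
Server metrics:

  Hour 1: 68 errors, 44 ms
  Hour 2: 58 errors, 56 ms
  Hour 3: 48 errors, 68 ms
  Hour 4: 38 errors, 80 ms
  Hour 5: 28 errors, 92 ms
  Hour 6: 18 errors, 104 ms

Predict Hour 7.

8 errors, 116 ms

For the errors, −10 each step: 68, 58, 48, 38, 28, 18 → 8.
Ms: 44, 56, 68, 80, 92, 104 → 116 (+12 each step).
Putting it together: 8 errors, 116 ms.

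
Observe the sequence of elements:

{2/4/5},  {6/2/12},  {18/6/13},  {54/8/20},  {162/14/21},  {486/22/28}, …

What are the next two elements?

{1458/36/29}, {4374/58/36}

First coordinate goes 2, 6, 18, 54, 162, 486 → 1458 → 4374 (×3 each step).
Second coordinate goes 4, 2, 6, 8, 14, 22 → 36 → 58 (each term is the sum of the two before it).
Third coordinate goes 5, 12, 13, 20, 21, 28 → 29 → 36 (alternating steps +7, +1, +7, +1, …).
Putting the parts together: {1458/36/29} and then {4374/58/36}.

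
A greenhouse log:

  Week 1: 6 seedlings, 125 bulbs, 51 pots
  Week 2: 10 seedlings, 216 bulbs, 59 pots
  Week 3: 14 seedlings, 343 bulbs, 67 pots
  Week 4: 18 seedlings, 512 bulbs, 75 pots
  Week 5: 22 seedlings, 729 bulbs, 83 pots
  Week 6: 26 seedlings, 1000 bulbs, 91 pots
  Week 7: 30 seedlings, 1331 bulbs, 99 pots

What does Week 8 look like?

Seedlings: +4 each step; 6, 10, 14, 18, 22, 26, 30 → 34.
Bulbs — perfect cubes: 5³, 6³, 7³, …: 125, 216, 343, 512, 729, 1000, 1331 → 1728.
Pots goes 51, 59, 67, 75, 83, 91, 99 → 107 (+8 each step).
Combining the parts gives 34 seedlings, 1728 bulbs, 107 pots.

34 seedlings, 1728 bulbs, 107 pots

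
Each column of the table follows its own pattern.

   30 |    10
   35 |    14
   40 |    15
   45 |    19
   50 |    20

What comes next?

55  24

First component: 30, 35, 40, 45, 50 → 55 (+5 each step).
Second component goes 10, 14, 15, 19, 20 → 24 (alternating steps +4, +1, +4, +1, …).
Combining the parts gives 55  24.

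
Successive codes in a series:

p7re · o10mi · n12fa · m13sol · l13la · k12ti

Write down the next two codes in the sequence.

Letter: letters move back 1 place in the alphabet, so p, o, n, m, l, k → j → i.
For the second component, differences are 3, 2, 1, … (decreasing by 1 each time): 7, 10, 12, 13, 13, 12 → 10 → 7.
Note: re, mi, fa, sol, la, ti → do → re (runs through the solfège scale do→ti).
Putting the parts together: j10do and then i7re.

j10do, i7re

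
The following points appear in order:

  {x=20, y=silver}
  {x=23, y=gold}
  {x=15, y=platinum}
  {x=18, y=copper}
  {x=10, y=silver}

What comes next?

X goes 20, 23, 15, 18, 10 → 13 (alternating steps +3, −8, +3, −8, …).
Y: repeats silver → gold → platinum → copper; silver, gold, platinum, copper, silver → gold.
So the next point is {x=13, y=gold}.

{x=13, y=gold}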